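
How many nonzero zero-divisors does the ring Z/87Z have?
In Z/87Z each nonzero element is either a unit (gcd with 87 is 1) or a zero-divisor (gcd > 1). The number of units is φ(87): factorise 87 = 3 · 29, so φ(87) = (3 − 1) · (29 − 1) = 2 · 28 = 56. The nonzero elements number 87 − 1 = 86. Hence the nonzero zero-divisors number 86 − 56 = 30.

Final answer: Z/87Z has 30 nonzero zero-divisors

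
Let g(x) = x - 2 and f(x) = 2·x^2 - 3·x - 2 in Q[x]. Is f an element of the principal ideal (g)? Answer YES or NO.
YES

In Q[x] the ideal (g) consists of all multiples of g, so f ∈ (g) iff g | f, i.e. iff the remainder of f on division by g is 0. Divide f by g (g is monic, so eliminate the leading term of the running remainder at each step):
  leading term 2·x^2: subtract (2·x)·g(x) = 2·x^2 - 4·x, leaving x - 2
  leading term x: subtract (1)·g(x) = x - 2, leaving 0
The remainder is 0, so f(x) = g(x) · h(x) with h(x) = 2·x + 1. Hence g | f, i.e. f ∈ (g).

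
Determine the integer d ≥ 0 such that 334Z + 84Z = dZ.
In the PID Z, (a, b) is generated by gcd(a, b). Compute gcd(334, 84) with the extended Euclidean algorithm, tracking rows (r, s, t) with s·334 + t·84 = r:
  row A: (334, 1, 0)   [1·334 + 0·84 = 334]
  row B: (84, 0, 1)   [0·334 + 1·84 = 84]
  334 = 3·84 + 82   → row C = row A − 3·row B = (82, 1, −3)   [check: 1·334 − 3·84 = 82]
  84 = 1·82 + 2   → row D = row B − 1·row C = (2, −1, 4)   [check: −1·334 + 4·84 = 2]
  82 = 41·2 + 0   → remainder 0, stop. gcd = 2 (last nonzero row D).
So gcd(334, 84) = 2, with Bézout identity −1·334 + 4·84 = 2. Containment (⊇): the Bézout identity exhibits 2 as an element of (334, 84), giving (2) ⊆ (334, 84). Containment (⊆): since 2 | 334 and 2 | 84 (334 = 2·167, 84 = 2·42), every Z-linear combination of 334 and 84 is divisible by 2, so (334, 84) ⊆ (2). Therefore (334, 84) = (2), d = 2.

Final answer: (334, 84) = (2); d = 2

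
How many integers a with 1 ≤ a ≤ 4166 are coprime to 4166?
The number of a ∈ {1, ..., 4166} with gcd(a, 4166) = 1 is by definition Euler's totient φ(4166). φ is multiplicative, with φ(p^e) = p^e − p^(e−1). Factorise 4166 = 2 · 2083. Then
  φ(4166) = (2 − 1) · (2083 − 1) = 1 · 2082 = 2082.
So there are 2082 such integers.

Final answer: 2082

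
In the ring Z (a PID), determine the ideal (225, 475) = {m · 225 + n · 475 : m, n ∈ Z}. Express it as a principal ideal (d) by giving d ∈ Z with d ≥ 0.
(225, 475) = (25); d = 25

In the PID Z, (a, b) is generated by gcd(a, b). Compute gcd(475, 225) with the extended Euclidean algorithm, tracking rows (r, s, t) with s·475 + t·225 = r:
  row A: (475, 1, 0)   [1·475 + 0·225 = 475]
  row B: (225, 0, 1)   [0·475 + 1·225 = 225]
  475 = 2·225 + 25   → row C = row A − 2·row B = (25, 1, −2)   [check: 1·475 − 2·225 = 25]
  225 = 9·25 + 0   → remainder 0, stop. gcd = 25 (last nonzero row C).
So gcd(225, 475) = 25, with Bézout identity 1·475 − 2·225 = 25. Containment (⊇): the Bézout identity exhibits 25 as an element of (225, 475), giving (25) ⊆ (225, 475). Containment (⊆): since 25 | 225 and 25 | 475 (225 = 25·9, 475 = 25·19), every Z-linear combination of 225 and 475 is divisible by 25, so (225, 475) ⊆ (25). Therefore (225, 475) = (25), d = 25.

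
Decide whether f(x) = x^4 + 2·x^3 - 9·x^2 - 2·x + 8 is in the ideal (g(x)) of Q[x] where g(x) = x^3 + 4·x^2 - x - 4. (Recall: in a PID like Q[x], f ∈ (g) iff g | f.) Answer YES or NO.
In Q[x] the ideal (g) consists of all multiples of g, so f ∈ (g) iff g | f, i.e. iff the remainder of f on division by g is 0. Divide f by g (g is monic, so eliminate the leading term of the running remainder at each step):
  leading term x^4: subtract (x)·g(x) = x^4 + 4·x^3 - x^2 - 4·x, leaving -2·x^3 - 8·x^2 + 2·x + 8
  leading term -2·x^3: subtract (-2)·g(x) = -2·x^3 - 8·x^2 + 2·x + 8, leaving 0
The remainder is 0, so f(x) = g(x) · h(x) with h(x) = x - 2. Hence g | f, i.e. f ∈ (g).

Final answer: YES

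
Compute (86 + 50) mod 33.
4

Reduce the summands first: 86 ≡ 20, 50 ≡ 17 (mod 33), so 86 + 50 ≡ 20 + 17 (mod 33). 20 + 17 = 37; 37 = 1·33 + 4, so (86 + 50) mod 33 = 4.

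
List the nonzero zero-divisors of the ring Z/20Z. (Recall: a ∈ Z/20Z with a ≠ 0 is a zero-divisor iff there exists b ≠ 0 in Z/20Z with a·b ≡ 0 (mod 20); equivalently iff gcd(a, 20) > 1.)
nonzero zero-divisors of Z/20Z = {2, 4, 5, 6, 8, 10, 12, 14, 15, 16, 18}

An element a ∈ Z/20Z (with a ≠ 0) is a zero-divisor iff gcd(a, 20) > 1 (because a is a unit precisely when gcd(a, n) = 1, and in Z/nZ every nonzero, non-unit element is a zero-divisor). Scan a = 1, ..., 19 and keep those with gcd(a, 20) > 1:
  gcd(2, 20) = 2, gcd(4, 20) = 4, gcd(5, 20) = 5, gcd(6, 20) = 2, gcd(8, 20) = 4, gcd(10, 20) = 10, gcd(12, 20) = 4, gcd(14, 20) = 2, gcd(15, 20) = 5, gcd(16, 20) = 4, gcd(18, 20) = 2.
All other a ∈ {1, ..., 19} have gcd(a, 20) = 1 and are units. So the nonzero zero-divisors are exactly the 11 values of a appearing in this scan.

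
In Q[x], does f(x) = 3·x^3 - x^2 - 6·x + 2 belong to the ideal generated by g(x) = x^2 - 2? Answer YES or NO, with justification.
YES

In Q[x] the ideal (g) consists of all multiples of g, so f ∈ (g) iff g | f, i.e. iff the remainder of f on division by g is 0. Divide f by g (g is monic, so eliminate the leading term of the running remainder at each step):
  leading term 3·x^3: subtract (3·x)·g(x) = 3·x^3 - 6·x, leaving 2 - x^2
  leading term -x^2: subtract (-1)·g(x) = 2 - x^2, leaving 0
The remainder is 0, so f(x) = g(x) · h(x) with h(x) = 3·x - 1. Hence g | f, i.e. f ∈ (g).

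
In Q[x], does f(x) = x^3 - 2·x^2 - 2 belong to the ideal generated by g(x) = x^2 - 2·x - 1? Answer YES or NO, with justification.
In Q[x] the ideal (g) consists of all multiples of g, so f ∈ (g) iff g | f, i.e. iff the remainder of f on division by g is 0. Divide f by g (g is monic, so eliminate the leading term of the running remainder at each step):
  leading term x^3: subtract (x)·g(x) = x^3 - 2·x^2 - x, leaving x - 2
The remainder r(x) = x - 2 ≠ 0 (and deg r < deg g), so g ∤ f, i.e. f ∉ (g).

Final answer: NO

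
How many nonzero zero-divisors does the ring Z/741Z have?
In Z/741Z each nonzero element is either a unit (gcd with 741 is 1) or a zero-divisor (gcd > 1). The number of units is φ(741): factorise 741 = 3 · 13 · 19, so φ(741) = (3 − 1) · (13 − 1) · (19 − 1) = 2 · 12 · 18 = 432. The nonzero elements number 741 − 1 = 740. Hence the nonzero zero-divisors number 740 − 432 = 308.

Final answer: Z/741Z has 308 nonzero zero-divisors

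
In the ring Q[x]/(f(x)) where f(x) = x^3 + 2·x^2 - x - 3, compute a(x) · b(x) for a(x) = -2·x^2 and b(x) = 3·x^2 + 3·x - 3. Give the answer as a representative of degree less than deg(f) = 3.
a · b ≡ -12·x^2 - 12·x + 18 (mod f(x))

First multiply in Q[x] without reducing: a · b = -6·x^4 - 6·x^3 + 6·x^2. Now divide by f(x) = x^3 + 2·x^2 - x - 3, eliminating the leading term at each step:
  leading term -6·x^4: subtract (-6·x)·f(x) = -6·x^4 - 12·x^3 + 6·x^2 + 18·x, leaving 6·x^3 - 18·x
  leading term 6·x^3: subtract (6)·f(x) = 6·x^3 + 12·x^2 - 6·x - 18, leaving -12·x^2 - 12·x + 18
The degree is now < 3, so this is the remainder. Hence a · b ≡ -12·x^2 - 12·x + 18 in Q[x]/(f).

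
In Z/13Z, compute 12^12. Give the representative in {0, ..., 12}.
1

Use repeated squaring. Binary(12) = 1100. Walk through the bits of the exponent 12 left-to-right: at each bit after the leading one, square the running value, then multiply by 12 if the bit is 1 (always reducing mod 13):
  bit 1 = 1 (leading): start with 12.
  bit 2 = 1: square 12^2 = 144 ≡ 1; bit is 1, so multiply 1·12 = 12 (mod 13).
  bit 3 = 0: square 12^2 = 144 ≡ 1 (mod 13).
  bit 4 = 0: square 1^2 = 1 (mod 13).
Final value: 12^12 ≡ 1 (mod 13).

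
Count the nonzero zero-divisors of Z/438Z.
In Z/438Z each nonzero element is either a unit (gcd with 438 is 1) or a zero-divisor (gcd > 1). The number of units is φ(438): factorise 438 = 2 · 3 · 73, so φ(438) = (2 − 1) · (3 − 1) · (73 − 1) = 1 · 2 · 72 = 144. The nonzero elements number 438 − 1 = 437. Hence the nonzero zero-divisors number 437 − 144 = 293.

Final answer: Z/438Z has 293 nonzero zero-divisors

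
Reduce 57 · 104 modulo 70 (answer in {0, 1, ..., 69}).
Reduce the factors first: 104 ≡ 34 (mod 70), so 57 · 104 ≡ 57 · 34 (mod 70). 57 · 34 = 1938. Dividing by 70: 1938 = 27·70 + 48. So (57 · 104) mod 70 = 48.

Final answer: 48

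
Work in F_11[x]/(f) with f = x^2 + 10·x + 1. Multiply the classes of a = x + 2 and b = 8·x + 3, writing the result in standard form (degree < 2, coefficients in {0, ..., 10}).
a · b ≡ 5·x + 9 (mod f(x))

Multiply as integer polynomials: a · b = 8·x^2 + 19·x + 6. Reducing coefficients mod 11: a · b ≡ 8·x^2 + 8·x + 6. Now divide by f(x) = x^2 + 10·x + 1 in F_11[x], eliminating the leading term at each step:
  leading term 8·x^2: subtract (8)·f(x) = 8·x^2 + 3·x + 8, leaving 5·x + 9 (coefficients mod 11)
The degree is now < 2, so this is the remainder. Hence a · b ≡ 5·x + 9 in F_11[x]/(f).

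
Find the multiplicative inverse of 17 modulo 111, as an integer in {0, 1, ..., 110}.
17^(−1) ≡ 98 (mod 111)

Apply the extended Euclidean algorithm to (111, 17), tracking rows (r, s, t) with s·111 + t·17 = r. Each division r_prev = q·r_cur + r_new produces the new row as (previous row) − q·(current row):
  row A: (111, 1, 0)   [1·111 + 0·17 = 111]
  row B: (17, 0, 1)   [0·111 + 1·17 = 17]
  111 = 6·17 + 9   → row C = row A − 6·row B = (9, 1, −6)   [check: 1·111 − 6·17 = 9]
  17 = 1·9 + 8   → row D = row B − 1·row C = (8, −1, 7)   [check: −1·111 + 7·17 = 8]
  9 = 1·8 + 1   → row E = row C − 1·row D = (1, 2, −13)   [check: 2·111 − 13·17 = 1]
  8 = 8·1 + 0   → remainder 0, stop. gcd = 1 (last nonzero row E).
The gcd is 1, so 17 is invertible mod 111. The last nonzero row gives 2·111 − 13·17 = 1, so t = −13. So 17^(−1) ≡ −13 ≡ 98 (mod 111). Verify: 17 · 98 = 1666 ≡ 1 (mod 111). ✓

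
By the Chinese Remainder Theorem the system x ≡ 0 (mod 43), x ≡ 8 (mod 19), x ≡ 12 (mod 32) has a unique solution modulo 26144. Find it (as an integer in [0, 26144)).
The moduli 43, 19, 32 are pairwise coprime, so by the CRT there is a unique solution mod 43·19·32 = 26144.
Solve by successive substitution. Start with x ≡ 0 (mod 43).
  Combine with x ≡ 8 (mod 19): write x = 43·t and require 43·t ≡ 8 (mod 19). Since 43^(−1) ≡ 4 (mod 19) (43 ≡ 5 (mod 19)), t ≡ 4·8 ≡ 13 (mod 19). So x ≡ 43·13 = 559 (mod 817).
  Combine with x ≡ 12 (mod 32): write x = 559 + 817·t and require 559 + 817·t ≡ 12 (mod 32), i.e. 817·t ≡ 12 − 559 ≡ 29 (mod 32). Since 817^(−1) ≡ 17 (mod 32) (817 ≡ 17 (mod 32)), t ≡ 17·29 ≡ 13 (mod 32). So x ≡ 559 + 817·13 = 11180 (mod 26144).
Unique solution in [0, 26144): x = 11180.

Final answer: x ≡ 11180 (mod 26144); the representative in [0, 26144) is 11180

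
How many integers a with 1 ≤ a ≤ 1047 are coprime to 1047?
The number of a ∈ {1, ..., 1047} with gcd(a, 1047) = 1 is by definition Euler's totient φ(1047). φ is multiplicative, with φ(p^e) = p^e − p^(e−1). Factorise 1047 = 3 · 349. Then
  φ(1047) = (3 − 1) · (349 − 1) = 2 · 348 = 696.
So there are 696 such integers.

Final answer: 696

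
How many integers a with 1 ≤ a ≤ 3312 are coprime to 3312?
The number of a ∈ {1, ..., 3312} with gcd(a, 3312) = 1 is by definition Euler's totient φ(3312). φ is multiplicative, with φ(p^e) = p^e − p^(e−1). Factorise 3312 = 2^4 · 3^2 · 23. Then
  φ(3312) = (2^4 − 2^3) · (3^2 − 3^1) · (23 − 1) = 8 · 6 · 22 = 1056.
So there are 1056 such integers.

Final answer: 1056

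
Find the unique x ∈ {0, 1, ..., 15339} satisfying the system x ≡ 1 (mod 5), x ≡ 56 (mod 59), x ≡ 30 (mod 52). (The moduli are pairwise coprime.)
x ≡ 7726 (mod 15340); the representative in [0, 15340) is 7726

The moduli 5, 59, 52 are pairwise coprime, so by the CRT there is a unique solution mod 5·59·52 = 15340.
Solve by successive substitution. Start with x ≡ 1 (mod 5).
  Combine with x ≡ 56 (mod 59): write x = 1 + 5·t and require 1 + 5·t ≡ 56 (mod 59), i.e. 5·t ≡ 56 − 1 ≡ 55 (mod 59). Since 5^(−1) ≡ 12 (mod 59), t ≡ 12·55 ≡ 11 (mod 59). So x ≡ 1 + 5·11 = 56 (mod 295).
  Combine with x ≡ 30 (mod 52): write x = 56 + 295·t and require 56 + 295·t ≡ 30 (mod 52), i.e. 295·t ≡ 30 − 56 ≡ 26 (mod 52). Since 295^(−1) ≡ 3 (mod 52) (295 ≡ 35 (mod 52)), t ≡ 3·26 ≡ 26 (mod 52). So x ≡ 56 + 295·26 = 7726 (mod 15340).
Unique solution in [0, 15340): x = 7726.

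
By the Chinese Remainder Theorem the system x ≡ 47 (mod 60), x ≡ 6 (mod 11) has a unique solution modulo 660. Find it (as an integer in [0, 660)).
x ≡ 347 (mod 660); the representative in [0, 660) is 347

The moduli 60, 11 are pairwise coprime, so by the CRT there is a unique solution mod 60·11 = 660.
Solve by successive substitution. Start with x ≡ 47 (mod 60).
  Combine with x ≡ 6 (mod 11): write x = 47 + 60·t and require 47 + 60·t ≡ 6 (mod 11), i.e. 60·t ≡ 6 − 47 ≡ 3 (mod 11). Since 60^(−1) ≡ 9 (mod 11) (60 ≡ 5 (mod 11)), t ≡ 9·3 ≡ 5 (mod 11). So x ≡ 47 + 60·5 = 347 (mod 660).
Unique solution in [0, 660): x = 347.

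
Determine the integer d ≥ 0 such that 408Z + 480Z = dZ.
(408, 480) = (24); d = 24

In the PID Z, (a, b) is generated by gcd(a, b). Compute gcd(480, 408) with the extended Euclidean algorithm, tracking rows (r, s, t) with s·480 + t·408 = r:
  row A: (480, 1, 0)   [1·480 + 0·408 = 480]
  row B: (408, 0, 1)   [0·480 + 1·408 = 408]
  480 = 1·408 + 72   → row C = row A − 1·row B = (72, 1, −1)   [check: 1·480 − 1·408 = 72]
  408 = 5·72 + 48   → row D = row B − 5·row C = (48, −5, 6)   [check: −5·480 + 6·408 = 48]
  72 = 1·48 + 24   → row E = row C − 1·row D = (24, 6, −7)   [check: 6·480 − 7·408 = 24]
  48 = 2·24 + 0   → remainder 0, stop. gcd = 24 (last nonzero row E).
So gcd(408, 480) = 24, with Bézout identity 6·480 − 7·408 = 24. Containment (⊇): the Bézout identity exhibits 24 as an element of (408, 480), giving (24) ⊆ (408, 480). Containment (⊆): since 24 | 408 and 24 | 480 (408 = 24·17, 480 = 24·20), every Z-linear combination of 408 and 480 is divisible by 24, so (408, 480) ⊆ (24). Therefore (408, 480) = (24), d = 24.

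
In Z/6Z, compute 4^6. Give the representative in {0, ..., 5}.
Use repeated squaring. Binary(6) = 110. Walk through the bits of the exponent 6 left-to-right: at each bit after the leading one, square the running value, then multiply by 4 if the bit is 1 (always reducing mod 6):
  bit 1 = 1 (leading): start with 4.
  bit 2 = 1: square 4^2 = 16 ≡ 4; bit is 1, so multiply 4·4 = 16 ≡ 4 (mod 6).
  bit 3 = 0: square 4^2 = 16 ≡ 4 (mod 6).
Final value: 4^6 ≡ 4 (mod 6).

Final answer: 4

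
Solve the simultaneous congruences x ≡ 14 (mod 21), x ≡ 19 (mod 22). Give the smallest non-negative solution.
The moduli 21, 22 are pairwise coprime, so by the CRT there is a unique solution mod 21·22 = 462.
Solve by successive substitution. Start with x ≡ 14 (mod 21).
  Combine with x ≡ 19 (mod 22): write x = 14 + 21·t and require 14 + 21·t ≡ 19 (mod 22), i.e. 21·t ≡ 19 − 14 ≡ 5 (mod 22). Since 21^(−1) ≡ 21 (mod 22), t ≡ 21·5 ≡ 17 (mod 22). So x ≡ 14 + 21·17 = 371 (mod 462).
Unique solution in [0, 462): x = 371.

Final answer: x ≡ 371 (mod 462); the representative in [0, 462) is 371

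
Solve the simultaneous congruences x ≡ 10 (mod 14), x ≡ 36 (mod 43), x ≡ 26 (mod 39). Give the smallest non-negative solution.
The moduli 14, 43, 39 are pairwise coprime, so by the CRT there is a unique solution mod 14·43·39 = 23478.
Solve by successive substitution. Start with x ≡ 10 (mod 14).
  Combine with x ≡ 36 (mod 43): write x = 10 + 14·t and require 10 + 14·t ≡ 36 (mod 43), i.e. 14·t ≡ 36 − 10 ≡ 26 (mod 43). Since 14^(−1) ≡ 40 (mod 43), t ≡ 40·26 ≡ 8 (mod 43). So x ≡ 10 + 14·8 = 122 (mod 602).
  Combine with x ≡ 26 (mod 39): write x = 122 + 602·t and require 122 + 602·t ≡ 26 (mod 39), i.e. 602·t ≡ 26 − 122 ≡ 21 (mod 39). Since 602^(−1) ≡ 23 (mod 39) (602 ≡ 17 (mod 39)), t ≡ 23·21 ≡ 15 (mod 39). So x ≡ 122 + 602·15 = 9152 (mod 23478).
Unique solution in [0, 23478): x = 9152.

Final answer: x ≡ 9152 (mod 23478); the representative in [0, 23478) is 9152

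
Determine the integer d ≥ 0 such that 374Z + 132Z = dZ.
(374, 132) = (22); d = 22

In the PID Z, (a, b) is generated by gcd(a, b). Compute gcd(374, 132) with the extended Euclidean algorithm, tracking rows (r, s, t) with s·374 + t·132 = r:
  row A: (374, 1, 0)   [1·374 + 0·132 = 374]
  row B: (132, 0, 1)   [0·374 + 1·132 = 132]
  374 = 2·132 + 110   → row C = row A − 2·row B = (110, 1, −2)   [check: 1·374 − 2·132 = 110]
  132 = 1·110 + 22   → row D = row B − 1·row C = (22, −1, 3)   [check: −1·374 + 3·132 = 22]
  110 = 5·22 + 0   → remainder 0, stop. gcd = 22 (last nonzero row D).
So gcd(374, 132) = 22, with Bézout identity −1·374 + 3·132 = 22. Containment (⊇): the Bézout identity exhibits 22 as an element of (374, 132), giving (22) ⊆ (374, 132). Containment (⊆): since 22 | 374 and 22 | 132 (374 = 22·17, 132 = 22·6), every Z-linear combination of 374 and 132 is divisible by 22, so (374, 132) ⊆ (22). Therefore (374, 132) = (22), d = 22.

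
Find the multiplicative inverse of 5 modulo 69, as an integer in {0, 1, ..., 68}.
Apply the extended Euclidean algorithm to (69, 5), tracking rows (r, s, t) with s·69 + t·5 = r. Each division r_prev = q·r_cur + r_new produces the new row as (previous row) − q·(current row):
  row A: (69, 1, 0)   [1·69 + 0·5 = 69]
  row B: (5, 0, 1)   [0·69 + 1·5 = 5]
  69 = 13·5 + 4   → row C = row A − 13·row B = (4, 1, −13)   [check: 1·69 − 13·5 = 4]
  5 = 1·4 + 1   → row D = row B − 1·row C = (1, −1, 14)   [check: −1·69 + 14·5 = 1]
  4 = 4·1 + 0   → remainder 0, stop. gcd = 1 (last nonzero row D).
The gcd is 1, so 5 is invertible mod 69. The last nonzero row gives −1·69 + 14·5 = 1, so t = 14. So 5^(−1) ≡ 14 (mod 69). Verify: 5 · 14 = 70 ≡ 1 (mod 69). ✓

Final answer: 5^(−1) ≡ 14 (mod 69)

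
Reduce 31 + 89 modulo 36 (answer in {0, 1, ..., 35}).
Reduce the summands first: 89 ≡ 17 (mod 36), so 31 + 89 ≡ 31 + 17 (mod 36). 31 + 17 = 48; 48 = 1·36 + 12, so (31 + 89) mod 36 = 12.

Final answer: 12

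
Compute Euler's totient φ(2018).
φ is multiplicative, with φ(p^e) = p^e − p^(e−1). Factorise 2018 = 2 · 1009. Then
  φ(2018) = (2 − 1) · (1009 − 1) = 1 · 1008 = 1008.

Final answer: φ(2018) = 1008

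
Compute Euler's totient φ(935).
φ(935) = 640

φ is multiplicative, with φ(p^e) = p^e − p^(e−1). Factorise 935 = 5 · 11 · 17. Then
  φ(935) = (5 − 1) · (11 − 1) · (17 − 1) = 4 · 10 · 16 = 640.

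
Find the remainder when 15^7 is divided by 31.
23

Use repeated squaring. Binary(7) = 111. Walk through the bits of the exponent 7 left-to-right: at each bit after the leading one, square the running value, then multiply by 15 if the bit is 1 (always reducing mod 31):
  bit 1 = 1 (leading): start with 15.
  bit 2 = 1: square 15^2 = 225 ≡ 8; bit is 1, so multiply 8·15 = 120 ≡ 27 (mod 31).
  bit 3 = 1: square 27^2 = 729 ≡ 16; bit is 1, so multiply 16·15 = 240 ≡ 23 (mod 31).
Final value: 15^7 ≡ 23 (mod 31).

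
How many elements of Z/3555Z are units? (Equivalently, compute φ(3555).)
Z/3555Z has φ(3555) = 1872 units

An element a ∈ Z/3555Z is a unit iff gcd(a, 3555) = 1, so the number of units is φ(3555). φ is multiplicative, with φ(p^e) = p^e − p^(e−1). Factorise 3555 = 3^2 · 5 · 79. Then
  φ(3555) = (3^2 − 3^1) · (5 − 1) · (79 − 1) = 6 · 4 · 78 = 1872.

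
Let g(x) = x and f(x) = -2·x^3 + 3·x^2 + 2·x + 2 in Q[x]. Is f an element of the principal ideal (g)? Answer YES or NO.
In Q[x] the ideal (g) consists of all multiples of g, so f ∈ (g) iff g | f, i.e. iff the remainder of f on division by g is 0. Divide f by g (g is monic, so eliminate the leading term of the running remainder at each step):
  leading term -2·x^3: subtract (-2·x^2)·g(x) = -2·x^3, leaving 3·x^2 + 2·x + 2
  leading term 3·x^2: subtract (3·x)·g(x) = 3·x^2, leaving 2·x + 2
  leading term 2·x: subtract (2)·g(x) = 2·x, leaving 2
The remainder r(x) = 2 ≠ 0 (and deg r < deg g), so g ∤ f, i.e. f ∉ (g).

Final answer: NO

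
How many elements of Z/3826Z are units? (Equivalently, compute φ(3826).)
Z/3826Z has φ(3826) = 1912 units

An element a ∈ Z/3826Z is a unit iff gcd(a, 3826) = 1, so the number of units is φ(3826). φ is multiplicative, with φ(p^e) = p^e − p^(e−1). Factorise 3826 = 2 · 1913. Then
  φ(3826) = (2 − 1) · (1913 − 1) = 1 · 1912 = 1912.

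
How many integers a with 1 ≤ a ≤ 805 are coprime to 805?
528

The number of a ∈ {1, ..., 805} with gcd(a, 805) = 1 is by definition Euler's totient φ(805). φ is multiplicative, with φ(p^e) = p^e − p^(e−1). Factorise 805 = 5 · 7 · 23. Then
  φ(805) = (5 − 1) · (7 − 1) · (23 − 1) = 4 · 6 · 22 = 528.
So there are 528 such integers.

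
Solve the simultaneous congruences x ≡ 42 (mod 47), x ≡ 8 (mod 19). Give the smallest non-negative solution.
The moduli 47, 19 are pairwise coprime, so by the CRT there is a unique solution mod 47·19 = 893.
Solve by successive substitution. Start with x ≡ 42 (mod 47).
  Combine with x ≡ 8 (mod 19): write x = 42 + 47·t and require 42 + 47·t ≡ 8 (mod 19), i.e. 47·t ≡ 8 − 42 ≡ 4 (mod 19). Since 47^(−1) ≡ 17 (mod 19) (47 ≡ 9 (mod 19)), t ≡ 17·4 ≡ 11 (mod 19). So x ≡ 42 + 47·11 = 559 (mod 893).
Unique solution in [0, 893): x = 559.

Final answer: x ≡ 559 (mod 893); the representative in [0, 893) is 559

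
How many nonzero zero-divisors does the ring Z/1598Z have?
In Z/1598Z each nonzero element is either a unit (gcd with 1598 is 1) or a zero-divisor (gcd > 1). The number of units is φ(1598): factorise 1598 = 2 · 17 · 47, so φ(1598) = (2 − 1) · (17 − 1) · (47 − 1) = 1 · 16 · 46 = 736. The nonzero elements number 1598 − 1 = 1597. Hence the nonzero zero-divisors number 1597 − 736 = 861.

Final answer: Z/1598Z has 861 nonzero zero-divisors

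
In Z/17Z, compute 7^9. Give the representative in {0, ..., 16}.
10

Use repeated squaring. Binary(9) = 1001. Walk through the bits of the exponent 9 left-to-right: at each bit after the leading one, square the running value, then multiply by 7 if the bit is 1 (always reducing mod 17):
  bit 1 = 1 (leading): start with 7.
  bit 2 = 0: square 7^2 = 49 ≡ 15 (mod 17).
  bit 3 = 0: square 15^2 = 225 ≡ 4 (mod 17).
  bit 4 = 1: square 4^2 = 16; bit is 1, so multiply 16·7 = 112 ≡ 10 (mod 17).
Final value: 7^9 ≡ 10 (mod 17).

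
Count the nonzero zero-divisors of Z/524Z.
In Z/524Z each nonzero element is either a unit (gcd with 524 is 1) or a zero-divisor (gcd > 1). The number of units is φ(524): factorise 524 = 2^2 · 131, so φ(524) = (2^2 − 2^1) · (131 − 1) = 2 · 130 = 260. The nonzero elements number 524 − 1 = 523. Hence the nonzero zero-divisors number 523 − 260 = 263.

Final answer: Z/524Z has 263 nonzero zero-divisors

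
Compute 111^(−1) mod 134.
Apply the extended Euclidean algorithm to (134, 111), tracking rows (r, s, t) with s·134 + t·111 = r. Each division r_prev = q·r_cur + r_new produces the new row as (previous row) − q·(current row):
  row A: (134, 1, 0)   [1·134 + 0·111 = 134]
  row B: (111, 0, 1)   [0·134 + 1·111 = 111]
  134 = 1·111 + 23   → row C = row A − 1·row B = (23, 1, −1)   [check: 1·134 − 1·111 = 23]
  111 = 4·23 + 19   → row D = row B − 4·row C = (19, −4, 5)   [check: −4·134 + 5·111 = 19]
  23 = 1·19 + 4   → row E = row C − 1·row D = (4, 5, −6)   [check: 5·134 − 6·111 = 4]
  19 = 4·4 + 3   → row F = row D − 4·row E = (3, −24, 29)   [check: −24·134 + 29·111 = 3]
  4 = 1·3 + 1   → row G = row E − 1·row F = (1, 29, −35)   [check: 29·134 − 35·111 = 1]
  3 = 3·1 + 0   → remainder 0, stop. gcd = 1 (last nonzero row G).
The gcd is 1, so 111 is invertible mod 134. The last nonzero row gives 29·134 − 35·111 = 1, so t = −35. So 111^(−1) ≡ −35 ≡ 99 (mod 134). Verify: 111 · 99 = 10989 ≡ 1 (mod 134). ✓

Final answer: 111^(−1) ≡ 99 (mod 134)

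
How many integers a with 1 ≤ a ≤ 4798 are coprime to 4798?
The number of a ∈ {1, ..., 4798} with gcd(a, 4798) = 1 is by definition Euler's totient φ(4798). φ is multiplicative, with φ(p^e) = p^e − p^(e−1). Factorise 4798 = 2 · 2399. Then
  φ(4798) = (2 − 1) · (2399 − 1) = 1 · 2398 = 2398.
So there are 2398 such integers.

Final answer: 2398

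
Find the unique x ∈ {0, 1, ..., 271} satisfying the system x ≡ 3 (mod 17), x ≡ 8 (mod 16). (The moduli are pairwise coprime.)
x ≡ 88 (mod 272); the representative in [0, 272) is 88

The moduli 17, 16 are pairwise coprime, so by the CRT there is a unique solution mod 17·16 = 272.
Solve by successive substitution. Start with x ≡ 3 (mod 17).
  Combine with x ≡ 8 (mod 16): write x = 3 + 17·t and require 3 + 17·t ≡ 8 (mod 16), i.e. 17·t ≡ 8 − 3 ≡ 5 (mod 16). Since 17^(−1) ≡ 1 (mod 16) (17 ≡ 1 (mod 16)), t ≡ 1·5 ≡ 5 (mod 16). So x ≡ 3 + 17·5 = 88 (mod 272).
Unique solution in [0, 272): x = 88.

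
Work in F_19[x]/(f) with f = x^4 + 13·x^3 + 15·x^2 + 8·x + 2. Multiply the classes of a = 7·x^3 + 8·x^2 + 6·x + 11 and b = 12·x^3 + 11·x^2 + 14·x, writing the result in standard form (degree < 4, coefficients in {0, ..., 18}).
a · b ≡ 15·x^3 + 2·x^2 + 8·x + 17 (mod f(x))

Multiply as integer polynomials: a · b = 84·x^6 + 173·x^5 + 258·x^4 + 310·x^3 + 205·x^2 + 154·x. Reducing coefficients mod 19: a · b ≡ 8·x^6 + 2·x^5 + 11·x^4 + 6·x^3 + 15·x^2 + 2·x. Now divide by f(x) = x^4 + 13·x^3 + 15·x^2 + 8·x + 2 in F_19[x], eliminating the leading term at each step:
  leading term 8·x^6: subtract (8·x^2)·f(x) = 8·x^6 + 9·x^5 + 6·x^4 + 7·x^3 + 16·x^2, leaving 12·x^5 + 5·x^4 + 18·x^3 + 18·x^2 + 2·x (coefficients mod 19)
  leading term 12·x^5: subtract (12·x)·f(x) = 12·x^5 + 4·x^4 + 9·x^3 + x^2 + 5·x, leaving x^4 + 9·x^3 + 17·x^2 + 16·x (coefficients mod 19)
  leading term x^4: subtract (1)·f(x) = x^4 + 13·x^3 + 15·x^2 + 8·x + 2, leaving 15·x^3 + 2·x^2 + 8·x + 17 (coefficients mod 19)
The degree is now < 4, so this is the remainder. Hence a · b ≡ 15·x^3 + 2·x^2 + 8·x + 17 in F_19[x]/(f).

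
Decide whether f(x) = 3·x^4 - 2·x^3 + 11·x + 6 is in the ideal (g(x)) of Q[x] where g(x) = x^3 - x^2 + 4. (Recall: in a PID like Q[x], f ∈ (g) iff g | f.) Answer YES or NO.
In Q[x] the ideal (g) consists of all multiples of g, so f ∈ (g) iff g | f, i.e. iff the remainder of f on division by g is 0. Divide f by g (g is monic, so eliminate the leading term of the running remainder at each step):
  leading term 3·x^4: subtract (3·x)·g(x) = 3·x^4 - 3·x^3 + 12·x, leaving x^3 - x + 6
  leading term x^3: subtract (1)·g(x) = x^3 - x^2 + 4, leaving x^2 - x + 2
The remainder r(x) = x^2 - x + 2 ≠ 0 (and deg r < deg g), so g ∤ f, i.e. f ∉ (g).

Final answer: NO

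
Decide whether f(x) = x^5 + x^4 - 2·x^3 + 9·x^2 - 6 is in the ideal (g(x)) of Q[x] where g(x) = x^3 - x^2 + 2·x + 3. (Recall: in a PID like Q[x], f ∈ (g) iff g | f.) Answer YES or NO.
In Q[x] the ideal (g) consists of all multiples of g, so f ∈ (g) iff g | f, i.e. iff the remainder of f on division by g is 0. Divide f by g (g is monic, so eliminate the leading term of the running remainder at each step):
  leading term x^5: subtract (x^2)·g(x) = x^5 - x^4 + 2·x^3 + 3·x^2, leaving 2·x^4 - 4·x^3 + 6·x^2 - 6
  leading term 2·x^4: subtract (2·x)·g(x) = 2·x^4 - 2·x^3 + 4·x^2 + 6·x, leaving -2·x^3 + 2·x^2 - 6·x - 6
  leading term -2·x^3: subtract (-2)·g(x) = -2·x^3 + 2·x^2 - 4·x - 6, leaving -2·x
The remainder r(x) = -2·x ≠ 0 (and deg r < deg g), so g ∤ f, i.e. f ∉ (g).

Final answer: NO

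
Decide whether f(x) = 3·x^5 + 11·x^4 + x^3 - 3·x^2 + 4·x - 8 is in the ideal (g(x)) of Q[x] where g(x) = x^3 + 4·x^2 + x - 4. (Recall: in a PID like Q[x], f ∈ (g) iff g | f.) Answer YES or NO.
In Q[x] the ideal (g) consists of all multiples of g, so f ∈ (g) iff g | f, i.e. iff the remainder of f on division by g is 0. Divide f by g (g is monic, so eliminate the leading term of the running remainder at each step):
  leading term 3·x^5: subtract (3·x^2)·g(x) = 3·x^5 + 12·x^4 + 3·x^3 - 12·x^2, leaving -x^4 - 2·x^3 + 9·x^2 + 4·x - 8
  leading term -x^4: subtract (-x)·g(x) = -x^4 - 4·x^3 - x^2 + 4·x, leaving 2·x^3 + 10·x^2 - 8
  leading term 2·x^3: subtract (2)·g(x) = 2·x^3 + 8·x^2 + 2·x - 8, leaving 2·x^2 - 2·x
The remainder r(x) = 2·x^2 - 2·x ≠ 0 (and deg r < deg g), so g ∤ f, i.e. f ∉ (g).

Final answer: NO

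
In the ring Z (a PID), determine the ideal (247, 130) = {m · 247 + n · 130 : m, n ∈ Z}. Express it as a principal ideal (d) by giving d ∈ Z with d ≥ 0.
(247, 130) = (13); d = 13

In the PID Z, (a, b) is generated by gcd(a, b). Compute gcd(247, 130) with the extended Euclidean algorithm, tracking rows (r, s, t) with s·247 + t·130 = r:
  row A: (247, 1, 0)   [1·247 + 0·130 = 247]
  row B: (130, 0, 1)   [0·247 + 1·130 = 130]
  247 = 1·130 + 117   → row C = row A − 1·row B = (117, 1, −1)   [check: 1·247 − 1·130 = 117]
  130 = 1·117 + 13   → row D = row B − 1·row C = (13, −1, 2)   [check: −1·247 + 2·130 = 13]
  117 = 9·13 + 0   → remainder 0, stop. gcd = 13 (last nonzero row D).
So gcd(247, 130) = 13, with Bézout identity −1·247 + 2·130 = 13. Containment (⊇): the Bézout identity exhibits 13 as an element of (247, 130), giving (13) ⊆ (247, 130). Containment (⊆): since 13 | 247 and 13 | 130 (247 = 13·19, 130 = 13·10), every Z-linear combination of 247 and 130 is divisible by 13, so (247, 130) ⊆ (13). Therefore (247, 130) = (13), d = 13.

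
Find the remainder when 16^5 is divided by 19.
4

Use repeated squaring. Binary(5) = 101. Walk through the bits of the exponent 5 left-to-right: at each bit after the leading one, square the running value, then multiply by 16 if the bit is 1 (always reducing mod 19):
  bit 1 = 1 (leading): start with 16.
  bit 2 = 0: square 16^2 = 256 ≡ 9 (mod 19).
  bit 3 = 1: square 9^2 = 81 ≡ 5; bit is 1, so multiply 5·16 = 80 ≡ 4 (mod 19).
Final value: 16^5 ≡ 4 (mod 19).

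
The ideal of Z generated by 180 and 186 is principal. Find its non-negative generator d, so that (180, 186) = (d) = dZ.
In the PID Z, (a, b) is generated by gcd(a, b). Compute gcd(186, 180) with the extended Euclidean algorithm, tracking rows (r, s, t) with s·186 + t·180 = r:
  row A: (186, 1, 0)   [1·186 + 0·180 = 186]
  row B: (180, 0, 1)   [0·186 + 1·180 = 180]
  186 = 1·180 + 6   → row C = row A − 1·row B = (6, 1, −1)   [check: 1·186 − 1·180 = 6]
  180 = 30·6 + 0   → remainder 0, stop. gcd = 6 (last nonzero row C).
So gcd(180, 186) = 6, with Bézout identity 1·186 − 1·180 = 6. Containment (⊇): the Bézout identity exhibits 6 as an element of (180, 186), giving (6) ⊆ (180, 186). Containment (⊆): since 6 | 180 and 6 | 186 (180 = 6·30, 186 = 6·31), every Z-linear combination of 180 and 186 is divisible by 6, so (180, 186) ⊆ (6). Therefore (180, 186) = (6), d = 6.

Final answer: (180, 186) = (6); d = 6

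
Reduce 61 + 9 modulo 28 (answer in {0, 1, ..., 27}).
14

Reduce the summands first: 61 ≡ 5 (mod 28), so 61 + 9 ≡ 5 + 9 (mod 28). 5 + 9 = 14; 14 = 0·28 + 14, so (61 + 9) mod 28 = 14.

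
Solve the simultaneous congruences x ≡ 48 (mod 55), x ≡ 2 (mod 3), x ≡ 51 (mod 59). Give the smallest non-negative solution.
The moduli 55, 3, 59 are pairwise coprime, so by the CRT there is a unique solution mod 55·3·59 = 9735.
Solve by successive substitution. Start with x ≡ 48 (mod 55).
  Combine with x ≡ 2 (mod 3): write x = 48 + 55·t and require 48 + 55·t ≡ 2 (mod 3), i.e. 55·t ≡ 2 − 48 ≡ 2 (mod 3). Since 55^(−1) ≡ 1 (mod 3) (55 ≡ 1 (mod 3)), t ≡ 1·2 ≡ 2 (mod 3). So x ≡ 48 + 55·2 = 158 (mod 165).
  Combine with x ≡ 51 (mod 59): write x = 158 + 165·t and require 158 + 165·t ≡ 51 (mod 59), i.e. 165·t ≡ 51 − 158 ≡ 11 (mod 59). Since 165^(−1) ≡ 54 (mod 59) (165 ≡ 47 (mod 59)), t ≡ 54·11 ≡ 4 (mod 59). So x ≡ 158 + 165·4 = 818 (mod 9735).
Unique solution in [0, 9735): x = 818.

Final answer: x ≡ 818 (mod 9735); the representative in [0, 9735) is 818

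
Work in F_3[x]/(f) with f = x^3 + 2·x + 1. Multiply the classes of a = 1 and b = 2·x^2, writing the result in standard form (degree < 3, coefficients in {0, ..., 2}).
a · b ≡ 2·x^2 (mod f(x))

Multiply as integer polynomials: a · b = 2·x^2. Reducing coefficients mod 3: a · b ≡ 2·x^2. This already has degree < 3, so no reduction by f is needed. Hence a · b ≡ 2·x^2 in F_3[x]/(f).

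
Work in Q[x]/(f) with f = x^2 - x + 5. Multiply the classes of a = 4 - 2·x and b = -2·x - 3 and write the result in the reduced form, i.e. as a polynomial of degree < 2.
a · b ≡ 2·x - 32 (mod f(x))

First multiply in Q[x] without reducing: a · b = 4·x^2 - 2·x - 12. Now divide by f(x) = x^2 - x + 5, eliminating the leading term at each step:
  leading term 4·x^2: subtract (4)·f(x) = 4·x^2 - 4·x + 20, leaving 2·x - 32
The degree is now < 2, so this is the remainder. Hence a · b ≡ 2·x - 32 in Q[x]/(f).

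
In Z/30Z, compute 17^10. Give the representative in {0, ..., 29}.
19

Use repeated squaring. Binary(10) = 1010. Walk through the bits of the exponent 10 left-to-right: at each bit after the leading one, square the running value, then multiply by 17 if the bit is 1 (always reducing mod 30):
  bit 1 = 1 (leading): start with 17.
  bit 2 = 0: square 17^2 = 289 ≡ 19 (mod 30).
  bit 3 = 1: square 19^2 = 361 ≡ 1; bit is 1, so multiply 1·17 = 17 (mod 30).
  bit 4 = 0: square 17^2 = 289 ≡ 19 (mod 30).
Final value: 17^10 ≡ 19 (mod 30).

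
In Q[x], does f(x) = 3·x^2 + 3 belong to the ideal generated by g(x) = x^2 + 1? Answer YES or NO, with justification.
In Q[x] the ideal (g) consists of all multiples of g, so f ∈ (g) iff g | f, i.e. iff the remainder of f on division by g is 0. Divide f by g (g is monic, so eliminate the leading term of the running remainder at each step):
  leading term 3·x^2: subtract (3)·g(x) = 3·x^2 + 3, leaving 0
The remainder is 0, so f(x) = g(x) · h(x) with h(x) = 3. Hence g | f, i.e. f ∈ (g).

Final answer: YES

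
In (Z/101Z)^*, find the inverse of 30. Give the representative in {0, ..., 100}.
30^(−1) ≡ 64 (mod 101)

Apply the extended Euclidean algorithm to (101, 30), tracking rows (r, s, t) with s·101 + t·30 = r. Each division r_prev = q·r_cur + r_new produces the new row as (previous row) − q·(current row):
  row A: (101, 1, 0)   [1·101 + 0·30 = 101]
  row B: (30, 0, 1)   [0·101 + 1·30 = 30]
  101 = 3·30 + 11   → row C = row A − 3·row B = (11, 1, −3)   [check: 1·101 − 3·30 = 11]
  30 = 2·11 + 8   → row D = row B − 2·row C = (8, −2, 7)   [check: −2·101 + 7·30 = 8]
  11 = 1·8 + 3   → row E = row C − 1·row D = (3, 3, −10)   [check: 3·101 − 10·30 = 3]
  8 = 2·3 + 2   → row F = row D − 2·row E = (2, −8, 27)   [check: −8·101 + 27·30 = 2]
  3 = 1·2 + 1   → row G = row E − 1·row F = (1, 11, −37)   [check: 11·101 − 37·30 = 1]
  2 = 2·1 + 0   → remainder 0, stop. gcd = 1 (last nonzero row G).
The gcd is 1, so 30 is invertible mod 101. The last nonzero row gives 11·101 − 37·30 = 1, so t = −37. So 30^(−1) ≡ −37 ≡ 64 (mod 101). Verify: 30 · 64 = 1920 ≡ 1 (mod 101). ✓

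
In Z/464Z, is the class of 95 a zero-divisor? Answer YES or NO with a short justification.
gcd(95, 464) = 1, so 95 is a unit in Z/464Z (it has a multiplicative inverse). A unit cannot be a zero-divisor: if 95·b ≡ 0 then multiplying both sides by 95^(−1) gives b ≡ 0. So 95 is not a zero-divisor.

Final answer: NO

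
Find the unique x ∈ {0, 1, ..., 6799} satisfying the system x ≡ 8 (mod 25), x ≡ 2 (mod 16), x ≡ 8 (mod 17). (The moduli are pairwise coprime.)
The moduli 25, 16, 17 are pairwise coprime, so by the CRT there is a unique solution mod 25·16·17 = 6800.
Solve by successive substitution. Start with x ≡ 8 (mod 25).
  Combine with x ≡ 2 (mod 16): write x = 8 + 25·t and require 8 + 25·t ≡ 2 (mod 16), i.e. 25·t ≡ 2 − 8 ≡ 10 (mod 16). Since 25^(−1) ≡ 9 (mod 16) (25 ≡ 9 (mod 16)), t ≡ 9·10 ≡ 10 (mod 16). So x ≡ 8 + 25·10 = 258 (mod 400).
  Combine with x ≡ 8 (mod 17): write x = 258 + 400·t and require 258 + 400·t ≡ 8 (mod 17), i.e. 400·t ≡ 8 − 258 ≡ 5 (mod 17). Since 400^(−1) ≡ 2 (mod 17) (400 ≡ 9 (mod 17)), t ≡ 2·5 ≡ 10 (mod 17). So x ≡ 258 + 400·10 = 4258 (mod 6800).
Unique solution in [0, 6800): x = 4258.

Final answer: x ≡ 4258 (mod 6800); the representative in [0, 6800) is 4258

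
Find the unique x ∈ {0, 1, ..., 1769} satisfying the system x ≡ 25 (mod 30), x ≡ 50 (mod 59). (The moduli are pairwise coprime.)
x ≡ 1525 (mod 1770); the representative in [0, 1770) is 1525

The moduli 30, 59 are pairwise coprime, so by the CRT there is a unique solution mod 30·59 = 1770.
Solve by successive substitution. Start with x ≡ 25 (mod 30).
  Combine with x ≡ 50 (mod 59): write x = 25 + 30·t and require 25 + 30·t ≡ 50 (mod 59), i.e. 30·t ≡ 50 − 25 ≡ 25 (mod 59). Since 30^(−1) ≡ 2 (mod 59), t ≡ 2·25 ≡ 50 (mod 59). So x ≡ 25 + 30·50 = 1525 (mod 1770).
Unique solution in [0, 1770): x = 1525.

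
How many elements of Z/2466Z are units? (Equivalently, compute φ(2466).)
An element a ∈ Z/2466Z is a unit iff gcd(a, 2466) = 1, so the number of units is φ(2466). φ is multiplicative, with φ(p^e) = p^e − p^(e−1). Factorise 2466 = 2 · 3^2 · 137. Then
  φ(2466) = (2 − 1) · (3^2 − 3^1) · (137 − 1) = 1 · 6 · 136 = 816.

Final answer: Z/2466Z has φ(2466) = 816 units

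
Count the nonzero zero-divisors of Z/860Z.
Z/860Z has 523 nonzero zero-divisors

In Z/860Z each nonzero element is either a unit (gcd with 860 is 1) or a zero-divisor (gcd > 1). The number of units is φ(860): factorise 860 = 2^2 · 5 · 43, so φ(860) = (2^2 − 2^1) · (5 − 1) · (43 − 1) = 2 · 4 · 42 = 336. The nonzero elements number 860 − 1 = 859. Hence the nonzero zero-divisors number 859 − 336 = 523.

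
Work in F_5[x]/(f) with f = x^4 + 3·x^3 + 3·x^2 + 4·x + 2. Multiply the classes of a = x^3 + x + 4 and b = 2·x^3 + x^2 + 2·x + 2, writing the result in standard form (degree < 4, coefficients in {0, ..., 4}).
Multiply as integer polynomials: a · b = 2·x^6 + x^5 + 4·x^4 + 11·x^3 + 6·x^2 + 10·x + 8. Reducing coefficients mod 5: a · b ≡ 2·x^6 + x^5 + 4·x^4 + x^3 + x^2 + 3. Now divide by f(x) = x^4 + 3·x^3 + 3·x^2 + 4·x + 2 in F_5[x], eliminating the leading term at each step:
  leading term 2·x^6: subtract (2·x^2)·f(x) = 2·x^6 + x^5 + x^4 + 3·x^3 + 4·x^2, leaving 3·x^4 + 3·x^3 + 2·x^2 + 3 (coefficients mod 5)
  leading term 3·x^4: subtract (3)·f(x) = 3·x^4 + 4·x^3 + 4·x^2 + 2·x + 1, leaving 4·x^3 + 3·x^2 + 3·x + 2 (coefficients mod 5)
The degree is now < 4, so this is the remainder. Hence a · b ≡ 4·x^3 + 3·x^2 + 3·x + 2 in F_5[x]/(f).

Final answer: a · b ≡ 4·x^3 + 3·x^2 + 3·x + 2 (mod f(x))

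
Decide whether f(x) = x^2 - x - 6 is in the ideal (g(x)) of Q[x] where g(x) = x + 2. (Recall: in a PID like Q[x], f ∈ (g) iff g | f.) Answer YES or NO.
In Q[x] the ideal (g) consists of all multiples of g, so f ∈ (g) iff g | f, i.e. iff the remainder of f on division by g is 0. Divide f by g (g is monic, so eliminate the leading term of the running remainder at each step):
  leading term x^2: subtract (x)·g(x) = x^2 + 2·x, leaving -3·x - 6
  leading term -3·x: subtract (-3)·g(x) = -3·x - 6, leaving 0
The remainder is 0, so f(x) = g(x) · h(x) with h(x) = x - 3. Hence g | f, i.e. f ∈ (g).

Final answer: YES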